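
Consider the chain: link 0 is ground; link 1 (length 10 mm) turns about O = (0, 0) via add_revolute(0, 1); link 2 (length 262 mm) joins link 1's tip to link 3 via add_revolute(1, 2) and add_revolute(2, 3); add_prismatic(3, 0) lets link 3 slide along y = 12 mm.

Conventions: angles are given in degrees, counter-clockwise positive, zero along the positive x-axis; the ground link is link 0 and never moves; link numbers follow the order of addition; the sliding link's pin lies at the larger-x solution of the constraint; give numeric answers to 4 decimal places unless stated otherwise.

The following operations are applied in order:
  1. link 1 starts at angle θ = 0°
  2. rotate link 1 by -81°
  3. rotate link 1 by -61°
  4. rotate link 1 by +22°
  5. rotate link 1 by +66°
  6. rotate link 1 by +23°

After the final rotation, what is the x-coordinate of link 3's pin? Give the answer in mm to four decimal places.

geometry: r = 10 mm, L = 262 mm, e = 12 mm; θ starts at 0°
rotate link 1 by -81°: θ ← 0° -81° = -81°
rotate link 1 by -61°: θ ← -81° -61° = -142°
rotate link 1 by +22°: θ ← -142° +22° = -120°
rotate link 1 by +66°: θ ← -120° +66° = -54°
rotate link 1 by +23°: θ ← -54° +23° = -31°
crank pin P = (r cos θ, r sin θ) = (8.571673, -5.150381)
h = r sin θ − e = -5.150381 − 12 = -17.150381
x = r cos θ + √(L² − h²) = 8.571673 + 261.438070 = 270.009743

270.0097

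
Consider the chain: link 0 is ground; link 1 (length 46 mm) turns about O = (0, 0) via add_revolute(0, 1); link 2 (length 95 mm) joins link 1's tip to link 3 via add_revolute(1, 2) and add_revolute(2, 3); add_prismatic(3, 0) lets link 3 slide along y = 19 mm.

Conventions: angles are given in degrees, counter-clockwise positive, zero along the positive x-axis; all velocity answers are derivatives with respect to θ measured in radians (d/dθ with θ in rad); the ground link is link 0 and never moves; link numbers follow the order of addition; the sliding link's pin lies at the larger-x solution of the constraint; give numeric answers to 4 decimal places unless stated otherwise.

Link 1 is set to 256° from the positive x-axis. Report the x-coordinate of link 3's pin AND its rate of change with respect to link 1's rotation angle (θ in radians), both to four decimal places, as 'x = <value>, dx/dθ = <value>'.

geometry: r = 46 mm, L = 95 mm, e = 19 mm
crank pin P = (r cos θ, r sin θ) = (-11.128407, -44.633603)
h = r sin θ − e = -44.633603 − 19 = -63.633603
x = r cos θ + √(L² − h²) = -11.128407 + 70.539099 = 59.410692
dx/dθ = −r sin θ − h·r cos θ/√(L² − h²) (θ in radians; h = -63.633603) = 34.594623

x = 59.4107, dx/dθ = 34.5946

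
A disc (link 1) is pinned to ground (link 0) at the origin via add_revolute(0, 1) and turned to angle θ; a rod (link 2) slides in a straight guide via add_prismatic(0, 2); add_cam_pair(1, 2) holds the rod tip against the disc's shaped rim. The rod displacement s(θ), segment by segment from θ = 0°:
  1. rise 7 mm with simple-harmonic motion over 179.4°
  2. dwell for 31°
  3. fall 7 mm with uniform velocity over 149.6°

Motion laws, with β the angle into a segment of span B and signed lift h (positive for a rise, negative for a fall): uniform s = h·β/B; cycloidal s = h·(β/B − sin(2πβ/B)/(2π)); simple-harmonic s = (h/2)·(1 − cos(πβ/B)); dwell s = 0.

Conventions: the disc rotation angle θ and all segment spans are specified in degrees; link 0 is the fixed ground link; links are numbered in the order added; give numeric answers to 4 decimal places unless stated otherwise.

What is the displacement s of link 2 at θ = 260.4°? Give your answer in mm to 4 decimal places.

segment 1 (0° to 179.4°, simple-harmonic, h = 7) is passed completely: s = 0.0000 + (7) = 7.0000
segment 2 (179.4° to 210.4°, dwell): s unchanged at 7.0000
θ = 260.4° falls in segment 3 (210.4° to 360°, uniform, h = -7): β = 260.4 − 210.4 = 50°, B = 149.6°; Δs = -7·50/149.6 = -2.3396; s = 7.0000 − 2.3396 = 4.6604

4.6604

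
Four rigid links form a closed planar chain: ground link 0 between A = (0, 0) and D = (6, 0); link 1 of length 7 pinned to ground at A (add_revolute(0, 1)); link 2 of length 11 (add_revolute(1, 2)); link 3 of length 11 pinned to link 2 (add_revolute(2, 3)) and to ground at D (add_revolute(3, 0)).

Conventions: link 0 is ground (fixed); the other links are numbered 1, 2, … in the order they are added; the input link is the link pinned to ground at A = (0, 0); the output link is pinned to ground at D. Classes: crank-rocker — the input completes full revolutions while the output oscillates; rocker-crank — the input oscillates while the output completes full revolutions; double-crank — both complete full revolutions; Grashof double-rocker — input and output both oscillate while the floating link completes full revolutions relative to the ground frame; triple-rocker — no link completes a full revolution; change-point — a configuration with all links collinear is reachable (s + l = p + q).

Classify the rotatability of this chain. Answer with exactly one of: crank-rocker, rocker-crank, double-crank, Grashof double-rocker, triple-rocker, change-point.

lengths: ground=6, input=7, coupler=11, output=11
sorted: s=6 (shortest), l=11 (longest), p+q=18
s + l = 17 vs p + q = 18
s + l < p + q (Grashof) with shortest = ground link → double-crank

double-crank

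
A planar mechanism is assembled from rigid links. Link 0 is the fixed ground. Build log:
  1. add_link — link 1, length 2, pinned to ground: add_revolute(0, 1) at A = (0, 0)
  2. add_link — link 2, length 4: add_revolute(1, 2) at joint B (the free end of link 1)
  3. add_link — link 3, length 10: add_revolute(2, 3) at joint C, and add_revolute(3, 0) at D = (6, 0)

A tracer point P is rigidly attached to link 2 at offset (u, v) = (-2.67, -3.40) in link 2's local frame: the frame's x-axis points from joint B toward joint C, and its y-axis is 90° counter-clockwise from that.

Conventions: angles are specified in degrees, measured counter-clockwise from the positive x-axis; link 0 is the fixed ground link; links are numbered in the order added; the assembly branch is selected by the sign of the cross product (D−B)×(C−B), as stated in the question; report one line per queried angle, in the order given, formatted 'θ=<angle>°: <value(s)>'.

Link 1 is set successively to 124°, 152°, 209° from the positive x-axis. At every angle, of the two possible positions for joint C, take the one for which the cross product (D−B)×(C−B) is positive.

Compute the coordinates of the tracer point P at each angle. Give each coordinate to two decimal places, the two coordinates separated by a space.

A=(0,0), D=(6.00,0)
θ=124°: B = A + 2.00·(cos124°, sin124°) = (-1.1184, 1.6581)
θ=124°: |BD| = 7.3089
θ=124°: circle(B,4.00) ∩ circle(D,10.00): a=-2.0919, h=3.4094
θ=124°:   candidates: C₊=(-2.3823,5.4531) cross=24.919; C₋=(-3.9292,-1.1879) cross=-24.919
θ=124°:   branch + wants cross > 0 → take C=(-2.3823,5.4531) (cross=24.919)
θ=124°: ex = (C−B)/|BC| = (-0.3160,0.9488); ey = (-0.9488,-0.3160)
θ=124°: P = B + -2.67·ex + -3.40·ey = (2.9511,0.1992)
θ=152°: B = A + 2.00·(cos152°, sin152°) = (-1.7659, 0.9389)
θ=152°: |BD| = 7.8225
θ=152°: circle(B,4.00) ∩ circle(D,10.00): a=-1.4579, h=3.7248
θ=152°:   candidates: C₊=(-2.7662,4.8119) cross=29.137; C₋=(-3.6604,-2.5840) cross=-29.137
θ=152°:   branch + wants cross > 0 → take C=(-2.7662,4.8119) (cross=29.137)
θ=152°: ex = (C−B)/|BC| = (-0.2501,0.9682); ey = (-0.9682,-0.2501)
θ=152°: P = B + -2.67·ex + -3.40·ey = (2.1938,-0.7960)
θ=209°: B = A + 2.00·(cos209°, sin209°) = (-1.7492, -0.9696)
θ=209°: |BD| = 7.8097
θ=209°: circle(B,4.00) ∩ circle(D,10.00): a=-1.4731, h=3.7189
θ=209°:   candidates: C₊=(-3.6727,2.5376) cross=29.043; C₋=(-2.7492,-4.8426) cross=-29.043
θ=209°:   branch + wants cross > 0 → take C=(-3.6727,2.5376) (cross=29.043)
θ=209°: ex = (C−B)/|BC| = (-0.4809,0.8768); ey = (-0.8768,-0.4809)
θ=209°: P = B + -2.67·ex + -3.40·ey = (2.5158,-1.6757)

θ=124°: 2.95 0.20
θ=152°: 2.19 -0.80
θ=209°: 2.52 -1.68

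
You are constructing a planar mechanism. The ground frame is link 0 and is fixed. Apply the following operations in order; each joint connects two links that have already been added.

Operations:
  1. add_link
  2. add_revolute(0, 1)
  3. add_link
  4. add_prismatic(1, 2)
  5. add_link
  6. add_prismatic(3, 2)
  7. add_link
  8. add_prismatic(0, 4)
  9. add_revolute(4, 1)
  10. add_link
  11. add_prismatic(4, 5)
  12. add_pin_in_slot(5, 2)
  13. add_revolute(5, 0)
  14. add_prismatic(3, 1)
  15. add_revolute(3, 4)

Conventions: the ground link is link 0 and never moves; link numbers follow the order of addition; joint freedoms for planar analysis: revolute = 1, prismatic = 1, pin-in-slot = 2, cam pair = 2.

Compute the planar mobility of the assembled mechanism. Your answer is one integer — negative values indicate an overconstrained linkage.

(L,J1,J2)=(1,0,0); link0 fixed
link1: (2,0,0)
R 0-1 [J1]: (2,1,0)
link2: (3,1,0)
P 1-2 [J1]: (3,2,0)
link3: (4,2,0)
P 3-2 [J1]: (4,3,0)
link4: (5,3,0)
P 0-4 [J1]: (5,4,0)
R 4-1 [J1]: (5,5,0)
link5: (6,5,0)
P 4-5 [J1]: (6,6,0)
PS 5-2 [J2]: (6,6,1)
R 5-0 [J1]: (6,7,1)
P 3-1 [J1]: (6,8,1)
R 3-4 [J1]: (6,9,1)
Grübler: 3·5 − 2·9 − 1 = -4

M = -4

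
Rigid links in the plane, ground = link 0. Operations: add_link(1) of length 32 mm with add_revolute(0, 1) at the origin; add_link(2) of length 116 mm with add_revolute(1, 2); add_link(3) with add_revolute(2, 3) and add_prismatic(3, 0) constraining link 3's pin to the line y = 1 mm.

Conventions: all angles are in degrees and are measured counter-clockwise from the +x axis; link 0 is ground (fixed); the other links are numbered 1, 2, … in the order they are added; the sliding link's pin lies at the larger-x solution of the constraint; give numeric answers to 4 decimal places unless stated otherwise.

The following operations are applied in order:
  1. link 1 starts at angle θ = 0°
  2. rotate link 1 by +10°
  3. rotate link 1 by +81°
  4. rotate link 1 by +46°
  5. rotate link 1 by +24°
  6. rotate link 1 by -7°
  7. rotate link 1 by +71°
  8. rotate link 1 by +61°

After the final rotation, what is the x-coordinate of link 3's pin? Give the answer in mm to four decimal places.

geometry: r = 32 mm, L = 116 mm, e = 1 mm; θ starts at 0°
rotate link 1 by +10°: θ ← 0° +10° = 10°
rotate link 1 by +81°: θ ← 10° +81° = 91°
rotate link 1 by +46°: θ ← 91° +46° = 137°
rotate link 1 by +24°: θ ← 137° +24° = 161°
rotate link 1 by -7°: θ ← 161° -7° = 154°
rotate link 1 by +71°: θ ← 154° +71° = 225°
rotate link 1 by +61°: θ ← 225° +61° = 286°
crank pin P = (r cos θ, r sin θ) = (8.820395, -30.760374)
h = r sin θ − e = -30.760374 − 1 = -31.760374
x = r cos θ + √(L² − h²) = 8.820395 + 111.567373 = 120.387768

120.3878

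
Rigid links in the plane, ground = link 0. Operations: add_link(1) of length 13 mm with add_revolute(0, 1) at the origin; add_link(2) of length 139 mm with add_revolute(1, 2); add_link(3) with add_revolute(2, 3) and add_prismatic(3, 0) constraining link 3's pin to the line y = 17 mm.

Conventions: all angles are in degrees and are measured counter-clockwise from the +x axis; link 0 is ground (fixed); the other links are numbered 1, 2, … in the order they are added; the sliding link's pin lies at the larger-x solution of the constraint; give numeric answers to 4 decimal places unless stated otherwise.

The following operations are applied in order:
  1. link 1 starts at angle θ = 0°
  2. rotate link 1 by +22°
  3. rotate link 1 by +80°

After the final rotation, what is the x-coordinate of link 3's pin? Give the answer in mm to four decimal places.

geometry: r = 13 mm, L = 139 mm, e = 17 mm; θ starts at 0°
rotate link 1 by +22°: θ ← 0° +22° = 22°
rotate link 1 by +80°: θ ← 22° +80° = 102°
crank pin P = (r cos θ, r sin θ) = (-2.702852, 12.715919)
h = r sin θ − e = 12.715919 − 17 = -4.284081
x = r cos θ + √(L² − h²) = -2.702852 + 138.933965 = 136.231113

136.2311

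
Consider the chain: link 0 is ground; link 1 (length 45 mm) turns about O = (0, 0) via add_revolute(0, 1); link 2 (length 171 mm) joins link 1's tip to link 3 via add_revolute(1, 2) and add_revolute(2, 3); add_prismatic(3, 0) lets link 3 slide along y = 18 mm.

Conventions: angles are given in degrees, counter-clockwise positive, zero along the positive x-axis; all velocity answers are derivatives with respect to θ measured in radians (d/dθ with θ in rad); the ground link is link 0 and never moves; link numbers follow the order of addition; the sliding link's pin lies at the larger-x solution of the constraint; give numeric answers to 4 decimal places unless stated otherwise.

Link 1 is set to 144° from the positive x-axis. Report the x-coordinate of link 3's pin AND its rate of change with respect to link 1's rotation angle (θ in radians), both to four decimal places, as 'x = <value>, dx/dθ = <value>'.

geometry: r = 45 mm, L = 171 mm, e = 18 mm
crank pin P = (r cos θ, r sin θ) = (-36.405765, 26.450336)
h = r sin θ − e = 26.450336 − 18 = 8.450336
x = r cos θ + √(L² − h²) = -36.405765 + 170.791077 = 134.385312
dx/dθ = −r sin θ − h·r cos θ/√(L² − h²) (θ in radians; h = 8.450336) = -24.649066

x = 134.3853, dx/dθ = -24.6491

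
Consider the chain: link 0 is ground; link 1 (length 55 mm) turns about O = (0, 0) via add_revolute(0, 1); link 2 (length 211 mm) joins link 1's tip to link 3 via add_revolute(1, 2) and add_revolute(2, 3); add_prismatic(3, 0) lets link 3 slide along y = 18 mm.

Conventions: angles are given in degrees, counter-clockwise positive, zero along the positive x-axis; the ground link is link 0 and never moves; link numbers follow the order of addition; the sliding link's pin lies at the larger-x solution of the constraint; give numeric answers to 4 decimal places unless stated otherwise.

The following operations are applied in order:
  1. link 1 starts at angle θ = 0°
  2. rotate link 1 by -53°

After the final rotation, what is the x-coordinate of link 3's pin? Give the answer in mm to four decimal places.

geometry: r = 55 mm, L = 211 mm, e = 18 mm; θ starts at 0°
rotate link 1 by -53°: θ ← 0° -53° = -53°
crank pin P = (r cos θ, r sin θ) = (33.099826, -43.924953)
h = r sin θ − e = -43.924953 − 18 = -61.924953
x = r cos θ + √(L² − h²) = 33.099826 + 201.708453 = 234.808280

234.8083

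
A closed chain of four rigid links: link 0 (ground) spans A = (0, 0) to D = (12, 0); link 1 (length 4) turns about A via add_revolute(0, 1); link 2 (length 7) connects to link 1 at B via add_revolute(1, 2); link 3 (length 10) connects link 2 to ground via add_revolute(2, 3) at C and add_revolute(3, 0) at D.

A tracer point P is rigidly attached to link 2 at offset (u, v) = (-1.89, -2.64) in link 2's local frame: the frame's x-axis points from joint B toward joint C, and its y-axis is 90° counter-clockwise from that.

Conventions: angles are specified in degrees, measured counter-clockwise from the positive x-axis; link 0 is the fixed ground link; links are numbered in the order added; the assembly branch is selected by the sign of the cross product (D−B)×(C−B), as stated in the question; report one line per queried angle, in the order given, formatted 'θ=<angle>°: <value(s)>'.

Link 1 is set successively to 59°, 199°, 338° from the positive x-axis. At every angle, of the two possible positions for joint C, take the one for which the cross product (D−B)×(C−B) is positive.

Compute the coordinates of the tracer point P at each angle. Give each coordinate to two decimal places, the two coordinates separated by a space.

A=(0,0), D=(12.00,0)
θ=59°: B = A + 4.00·(cos59°, sin59°) = (2.0602, 3.4287)
θ=59°: |BD| = 10.5146
θ=59°: circle(B,7.00) ∩ circle(D,10.00): a=2.8321, h=6.4015
θ=59°:   candidates: C₊=(6.8249,8.5568) cross=67.309; C₋=(2.6500,-3.5464) cross=-67.309
θ=59°:   branch + wants cross > 0 → take C=(6.8249,8.5568) (cross=67.309)
θ=59°: ex = (C−B)/|BC| = (0.6807,0.7326); ey = (-0.7326,0.6807)
θ=59°: P = B + -1.89·ex + -2.64·ey = (2.7077,0.2471)
θ=199°: B = A + 4.00·(cos199°, sin199°) = (-3.7821, -1.3023)
θ=199°: |BD| = 15.8357
θ=199°: circle(B,7.00) ∩ circle(D,10.00): a=6.3076, h=3.0355
θ=199°:   candidates: C₊=(2.2545,2.2417) cross=48.070; C₋=(2.7538,-3.8088) cross=-48.070
θ=199°:   branch + wants cross > 0 → take C=(2.2545,2.2417) (cross=48.070)
θ=199°: ex = (C−B)/|BC| = (0.8624,0.5063); ey = (-0.5063,0.8624)
θ=199°: P = B + -1.89·ex + -2.64·ey = (-4.0754,-4.5358)
θ=338°: B = A + 4.00·(cos338°, sin338°) = (3.7087, -1.4984)
θ=338°: |BD| = 8.4256
θ=338°: circle(B,7.00) ∩ circle(D,10.00): a=1.1863, h=6.8987
θ=338°:   candidates: C₊=(3.6492,5.5013) cross=58.126; C₋=(6.1030,-8.0762) cross=-58.126
θ=338°:   branch + wants cross > 0 → take C=(3.6492,5.5013) (cross=58.126)
θ=338°: ex = (C−B)/|BC| = (-0.0085,1.0000); ey = (-1.0000,-0.0085)
θ=338°: P = B + -1.89·ex + -2.64·ey = (6.3647,-3.3659)

θ=59°: 2.71 0.25
θ=199°: -4.08 -4.54
θ=338°: 6.36 -3.37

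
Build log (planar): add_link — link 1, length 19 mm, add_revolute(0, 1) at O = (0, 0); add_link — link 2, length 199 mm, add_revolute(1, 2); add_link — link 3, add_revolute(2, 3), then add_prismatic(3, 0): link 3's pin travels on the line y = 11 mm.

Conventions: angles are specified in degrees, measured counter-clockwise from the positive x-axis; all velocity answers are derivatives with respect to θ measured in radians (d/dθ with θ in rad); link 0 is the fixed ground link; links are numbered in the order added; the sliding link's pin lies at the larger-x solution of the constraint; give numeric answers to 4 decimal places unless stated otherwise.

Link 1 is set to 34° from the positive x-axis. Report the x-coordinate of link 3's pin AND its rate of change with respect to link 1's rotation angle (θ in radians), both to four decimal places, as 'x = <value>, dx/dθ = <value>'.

geometry: r = 19 mm, L = 199 mm, e = 11 mm
crank pin P = (r cos θ, r sin θ) = (15.751714, 10.624665)
h = r sin θ − e = 10.624665 − 11 = -0.375335
x = r cos θ + √(L² − h²) = 15.751714 + 198.999646 = 214.751360
dx/dθ = −r sin θ − h·r cos θ/√(L² − h²) (θ in radians; h = -0.375335) = -10.594956

x = 214.7514, dx/dθ = -10.5950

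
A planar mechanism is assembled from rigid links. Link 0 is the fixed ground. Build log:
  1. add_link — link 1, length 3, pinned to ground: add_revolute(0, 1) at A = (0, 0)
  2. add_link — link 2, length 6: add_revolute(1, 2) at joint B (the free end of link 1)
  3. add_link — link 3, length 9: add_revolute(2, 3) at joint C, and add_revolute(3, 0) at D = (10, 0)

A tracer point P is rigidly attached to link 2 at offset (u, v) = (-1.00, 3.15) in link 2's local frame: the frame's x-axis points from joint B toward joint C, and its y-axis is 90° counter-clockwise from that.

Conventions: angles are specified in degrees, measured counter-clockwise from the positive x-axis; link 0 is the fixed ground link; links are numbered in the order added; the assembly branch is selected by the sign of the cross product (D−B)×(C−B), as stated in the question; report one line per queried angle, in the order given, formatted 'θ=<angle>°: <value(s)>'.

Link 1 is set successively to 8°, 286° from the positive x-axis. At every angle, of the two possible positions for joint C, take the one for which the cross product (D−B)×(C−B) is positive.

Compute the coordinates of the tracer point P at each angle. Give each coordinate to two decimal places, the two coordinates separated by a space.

A=(0,0), D=(10.00,0)
θ=8°: B = A + 3.00·(cos8°, sin8°) = (2.9708, 0.4175)
θ=8°: |BD| = 7.0416
θ=8°: circle(B,6.00) ∩ circle(D,9.00): a=0.3255, h=5.9912
θ=8°:   candidates: C₊=(3.6510,6.3788) cross=42.187; C₋=(2.9405,-5.5824) cross=-42.187
θ=8°:   branch + wants cross > 0 → take C=(3.6510,6.3788) (cross=42.187)
θ=8°: ex = (C−B)/|BC| = (0.1134,0.9936); ey = (-0.9936,0.1134)
θ=8°: P = B + -1.00·ex + 3.15·ey = (-0.2723,-0.2190)
θ=286°: B = A + 3.00·(cos286°, sin286°) = (0.8269, -2.8838)
θ=286°: |BD| = 9.6157
θ=286°: circle(B,6.00) ∩ circle(D,9.00): a=2.4679, h=5.4689
θ=286°:   candidates: C₊=(1.5411,3.0736) cross=52.588; C₋=(4.8214,-7.3608) cross=-52.588
θ=286°:   branch + wants cross > 0 → take C=(1.5411,3.0736) (cross=52.588)
θ=286°: ex = (C−B)/|BC| = (0.1190,0.9929); ey = (-0.9929,0.1190)
θ=286°: P = B + -1.00·ex + 3.15·ey = (-2.4197,-3.5017)

θ=8°: -0.27 -0.22
θ=286°: -2.42 -3.50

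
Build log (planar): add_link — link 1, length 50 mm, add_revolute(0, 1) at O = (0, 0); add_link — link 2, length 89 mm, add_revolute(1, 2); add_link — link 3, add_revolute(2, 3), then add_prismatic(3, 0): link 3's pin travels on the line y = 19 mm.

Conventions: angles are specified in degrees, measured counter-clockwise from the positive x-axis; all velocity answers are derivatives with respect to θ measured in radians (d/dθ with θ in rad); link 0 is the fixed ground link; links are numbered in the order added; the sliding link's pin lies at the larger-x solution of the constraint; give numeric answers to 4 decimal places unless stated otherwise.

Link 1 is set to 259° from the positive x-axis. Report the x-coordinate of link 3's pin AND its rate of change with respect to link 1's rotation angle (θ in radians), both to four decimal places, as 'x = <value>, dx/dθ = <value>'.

geometry: r = 50 mm, L = 89 mm, e = 19 mm
crank pin P = (r cos θ, r sin θ) = (-9.540450, -49.081359)
h = r sin θ − e = -49.081359 − 19 = -68.081359
x = r cos θ + √(L² − h²) = -9.540450 + 57.323019 = 47.782569
dx/dθ = −r sin θ − h·r cos θ/√(L² − h²) (θ in radians; h = -68.081359) = 37.750365

x = 47.7826, dx/dθ = 37.7504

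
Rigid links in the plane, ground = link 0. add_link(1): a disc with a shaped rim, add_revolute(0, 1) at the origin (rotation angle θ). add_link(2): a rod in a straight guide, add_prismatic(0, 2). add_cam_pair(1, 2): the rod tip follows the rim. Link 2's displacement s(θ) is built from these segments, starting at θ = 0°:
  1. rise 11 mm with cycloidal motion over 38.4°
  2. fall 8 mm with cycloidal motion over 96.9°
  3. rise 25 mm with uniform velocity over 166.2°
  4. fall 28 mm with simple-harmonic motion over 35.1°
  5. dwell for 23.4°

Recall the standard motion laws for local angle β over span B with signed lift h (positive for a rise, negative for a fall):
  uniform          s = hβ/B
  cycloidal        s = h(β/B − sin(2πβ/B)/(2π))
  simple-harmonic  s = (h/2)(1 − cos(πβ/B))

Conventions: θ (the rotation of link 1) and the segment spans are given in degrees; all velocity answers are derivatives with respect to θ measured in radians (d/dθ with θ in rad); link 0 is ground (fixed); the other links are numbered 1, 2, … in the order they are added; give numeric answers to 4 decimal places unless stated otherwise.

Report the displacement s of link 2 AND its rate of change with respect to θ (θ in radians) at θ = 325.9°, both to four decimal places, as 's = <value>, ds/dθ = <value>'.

segment 1 (0° to 38.4°, cycloidal, h = 11) is passed completely: s = 0.0000 + (11) = 11.0000
segment 2 (38.4° to 135.3°, cycloidal, h = -8) is passed completely: s = 11.0000 + (-8) = 3.0000
segment 3 (135.3° to 301.5°, uniform, h = 25) is passed completely: s = 3.0000 + (25) = 28.0000
θ = 325.9° falls in segment 4 (301.5° to 336.6°, simple-harmonic, h = -28): β = 325.9 − 301.5 = 24.4°, B = 35.1°; Δs = -28/2·(1 − cos(π·0.6952)) = -22.0557; s = 28.0000 − 22.0557 = 5.9443
velocity in seg [301.5°–336.6°] (simple-harmonic), θ in radians: β = 24.4° = 0.4259 rad, B = 35.1° = 0.6126 rad; ds/dθ = (πh/(2B)) sin(πβ/B) = (π·(-28)/(2·0.6126)) sin(π·0.6952) = -58.718625 mm/rad

s = 5.9443, ds/dθ = -58.7186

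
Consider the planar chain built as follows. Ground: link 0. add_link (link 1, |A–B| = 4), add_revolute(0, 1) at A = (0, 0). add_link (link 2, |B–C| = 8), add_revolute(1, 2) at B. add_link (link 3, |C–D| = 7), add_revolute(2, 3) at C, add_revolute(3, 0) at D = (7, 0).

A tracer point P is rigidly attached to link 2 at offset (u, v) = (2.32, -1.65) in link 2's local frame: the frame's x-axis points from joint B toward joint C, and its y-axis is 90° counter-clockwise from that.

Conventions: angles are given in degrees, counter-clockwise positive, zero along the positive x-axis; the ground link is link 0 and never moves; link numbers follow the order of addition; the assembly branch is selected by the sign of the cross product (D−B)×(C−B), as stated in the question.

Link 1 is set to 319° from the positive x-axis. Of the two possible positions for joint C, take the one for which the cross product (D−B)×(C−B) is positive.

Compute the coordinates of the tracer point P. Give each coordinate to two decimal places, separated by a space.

A=(0,0), D=(7.00,0)
B = A + 4.00·(cos319°, sin319°) = (3.0188, -2.6242)
|BD| = 4.7683
circle(B,8.00) ∩ circle(D,7.00): a=3.9570, h=6.9528
  candidates: C₊=(2.4962,5.3587) cross=33.153; C₋=(10.1492,-6.2516) cross=-33.153
  branch + wants cross > 0 → take C=(2.4962,5.3587) (cross=33.153)
ex = (C−B)/|BC| = (-0.0653,0.9979); ey = (-0.9979,-0.0653)
P = B + 2.32·ex + -1.65·ey = (4.5137,-0.2014)

4.51 -0.20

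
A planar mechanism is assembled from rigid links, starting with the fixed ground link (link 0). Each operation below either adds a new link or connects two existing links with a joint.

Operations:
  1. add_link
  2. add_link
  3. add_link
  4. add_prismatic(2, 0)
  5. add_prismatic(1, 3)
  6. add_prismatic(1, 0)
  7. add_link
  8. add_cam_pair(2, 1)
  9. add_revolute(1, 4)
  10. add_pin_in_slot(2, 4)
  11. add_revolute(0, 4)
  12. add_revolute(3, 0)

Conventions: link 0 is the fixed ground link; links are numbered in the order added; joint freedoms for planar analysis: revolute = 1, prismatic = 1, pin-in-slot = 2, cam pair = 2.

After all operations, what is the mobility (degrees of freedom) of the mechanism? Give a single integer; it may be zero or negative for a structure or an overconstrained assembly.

L=1 J1=0 J2=0
add link → L=2 J1=0 J2=0
add link → L=3 J1=0 J2=0
add link → L=4 J1=0 J2=0
P@2,0 dof=1 J1 → L=4 J1=1 J2=0
P@1,3 dof=1 J1 → L=4 J1=2 J2=0
P@1,0 dof=1 J1 → L=4 J1=3 J2=0
add link → L=5 J1=3 J2=0
C@2,1 dof=2 J2 → L=5 J1=3 J2=1
R@1,4 dof=1 J1 → L=5 J1=4 J2=1
PS@2,4 dof=2 J2 → L=5 J1=4 J2=2
R@0,4 dof=1 J1 → L=5 J1=5 J2=2
R@3,0 dof=1 J1 → L=5 J1=6 J2=2
M=3(L−1)−2J1−J2=3·4−2·6−2=-2

M = -2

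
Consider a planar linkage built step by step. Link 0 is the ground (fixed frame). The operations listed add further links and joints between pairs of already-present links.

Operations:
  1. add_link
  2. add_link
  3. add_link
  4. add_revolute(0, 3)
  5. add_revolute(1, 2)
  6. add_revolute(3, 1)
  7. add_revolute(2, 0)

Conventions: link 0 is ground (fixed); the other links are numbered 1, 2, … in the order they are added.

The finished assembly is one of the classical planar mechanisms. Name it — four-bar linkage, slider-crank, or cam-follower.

links: 4 (incl. ground); joints: 4 revolute, 0 prismatic, 0 higher (cam) pair, forming one closed loop
4 links in a single 4R loop → four-bar linkage

four-bar linkage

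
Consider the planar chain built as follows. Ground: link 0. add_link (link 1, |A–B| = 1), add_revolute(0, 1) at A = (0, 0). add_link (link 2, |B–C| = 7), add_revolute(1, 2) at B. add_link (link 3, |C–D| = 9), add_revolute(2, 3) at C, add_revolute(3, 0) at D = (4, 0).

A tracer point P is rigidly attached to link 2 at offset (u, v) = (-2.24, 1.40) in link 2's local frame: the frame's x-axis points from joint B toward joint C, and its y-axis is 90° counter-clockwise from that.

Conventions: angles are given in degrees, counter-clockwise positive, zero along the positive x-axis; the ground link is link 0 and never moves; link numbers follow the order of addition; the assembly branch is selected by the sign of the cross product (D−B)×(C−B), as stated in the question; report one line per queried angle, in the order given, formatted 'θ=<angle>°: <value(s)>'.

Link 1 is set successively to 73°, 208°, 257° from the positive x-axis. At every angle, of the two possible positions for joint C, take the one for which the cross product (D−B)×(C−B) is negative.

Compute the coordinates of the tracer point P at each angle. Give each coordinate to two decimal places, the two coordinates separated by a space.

A=(0,0), D=(4.00,0)
θ=73°: B = A + 1.00·(cos73°, sin73°) = (0.2924, 0.9563)
θ=73°: |BD| = 3.8290
θ=73°: circle(B,7.00) ∩ circle(D,9.00): a=-2.2642, h=6.6237
θ=73°:   candidates: C₊=(-0.2458,7.9356) cross=25.362; C₋=(-3.5544,-4.8920) cross=-25.362
θ=73°:   branch - wants cross < 0 → take C=(-3.5544,-4.8920) (cross=-25.362)
θ=73°: ex = (C−B)/|BC| = (-0.5495,-0.8355); ey = (0.8355,-0.5495)
θ=73°: P = B + -2.24·ex + 1.40·ey = (2.6930,2.0584)
θ=208°: B = A + 1.00·(cos208°, sin208°) = (-0.8829, -0.4695)
θ=208°: |BD| = 4.9055
θ=208°: circle(B,7.00) ∩ circle(D,9.00): a=-0.8089, h=6.9531
θ=208°:   candidates: C₊=(-2.3536,6.3743) cross=34.108; C₋=(-1.0227,-7.4681) cross=-34.108
θ=208°:   branch - wants cross < 0 → take C=(-1.0227,-7.4681) (cross=-34.108)
θ=208°: ex = (C−B)/|BC| = (-0.0200,-0.9998); ey = (0.9998,-0.0200)
θ=208°: P = B + -2.24·ex + 1.40·ey = (0.5615,1.7421)
θ=257°: B = A + 1.00·(cos257°, sin257°) = (-0.2250, -0.9744)
θ=257°: |BD| = 4.3359
θ=257°: circle(B,7.00) ∩ circle(D,9.00): a=-1.5222, h=6.8325
θ=257°:   candidates: C₊=(-3.2437,5.3413) cross=29.625; C₋=(-0.1728,-7.9742) cross=-29.625
θ=257°:   branch - wants cross < 0 → take C=(-0.1728,-7.9742) (cross=-29.625)
θ=257°: ex = (C−B)/|BC| = (0.0074,-1.0000); ey = (1.0000,0.0074)
θ=257°: P = B + -2.24·ex + 1.40·ey = (1.1583,1.2760)

θ=73°: 2.69 2.06
θ=208°: 0.56 1.74
θ=257°: 1.16 1.28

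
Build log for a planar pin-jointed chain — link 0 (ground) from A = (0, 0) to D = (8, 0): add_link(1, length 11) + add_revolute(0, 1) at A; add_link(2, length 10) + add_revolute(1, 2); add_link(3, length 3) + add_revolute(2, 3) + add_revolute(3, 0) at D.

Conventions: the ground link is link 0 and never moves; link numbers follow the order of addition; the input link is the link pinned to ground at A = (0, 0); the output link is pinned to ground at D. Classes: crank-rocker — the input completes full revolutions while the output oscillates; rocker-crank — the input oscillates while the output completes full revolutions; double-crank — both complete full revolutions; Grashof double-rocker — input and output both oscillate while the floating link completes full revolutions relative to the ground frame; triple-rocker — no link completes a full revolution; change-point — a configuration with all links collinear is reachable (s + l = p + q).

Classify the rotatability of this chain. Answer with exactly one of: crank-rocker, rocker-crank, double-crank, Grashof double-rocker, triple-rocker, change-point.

lengths: ground=8, input=11, coupler=10, output=3
sorted: s=3 (shortest), l=11 (longest), p+q=18
s + l = 14 vs p + q = 18
s + l < p + q (Grashof) with shortest = output link → rocker-crank

rocker-crank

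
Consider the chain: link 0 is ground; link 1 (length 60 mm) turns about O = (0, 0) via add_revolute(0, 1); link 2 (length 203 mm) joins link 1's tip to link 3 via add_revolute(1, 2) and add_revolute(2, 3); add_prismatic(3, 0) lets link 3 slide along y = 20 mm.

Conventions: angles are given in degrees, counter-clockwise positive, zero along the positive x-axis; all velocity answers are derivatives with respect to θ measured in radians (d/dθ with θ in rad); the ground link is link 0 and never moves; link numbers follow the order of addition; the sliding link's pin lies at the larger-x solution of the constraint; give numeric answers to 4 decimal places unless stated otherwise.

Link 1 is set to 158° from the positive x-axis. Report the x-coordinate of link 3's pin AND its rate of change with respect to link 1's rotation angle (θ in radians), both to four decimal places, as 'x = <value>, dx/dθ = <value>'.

geometry: r = 60 mm, L = 203 mm, e = 20 mm
crank pin P = (r cos θ, r sin θ) = (-55.631031, 22.476396)
h = r sin θ − e = 22.476396 − 20 = 2.476396
x = r cos θ + √(L² − h²) = -55.631031 + 202.984895 = 147.353863
dx/dθ = −r sin θ − h·r cos θ/√(L² − h²) (θ in radians; h = 2.476396) = -21.797703

x = 147.3539, dx/dθ = -21.7977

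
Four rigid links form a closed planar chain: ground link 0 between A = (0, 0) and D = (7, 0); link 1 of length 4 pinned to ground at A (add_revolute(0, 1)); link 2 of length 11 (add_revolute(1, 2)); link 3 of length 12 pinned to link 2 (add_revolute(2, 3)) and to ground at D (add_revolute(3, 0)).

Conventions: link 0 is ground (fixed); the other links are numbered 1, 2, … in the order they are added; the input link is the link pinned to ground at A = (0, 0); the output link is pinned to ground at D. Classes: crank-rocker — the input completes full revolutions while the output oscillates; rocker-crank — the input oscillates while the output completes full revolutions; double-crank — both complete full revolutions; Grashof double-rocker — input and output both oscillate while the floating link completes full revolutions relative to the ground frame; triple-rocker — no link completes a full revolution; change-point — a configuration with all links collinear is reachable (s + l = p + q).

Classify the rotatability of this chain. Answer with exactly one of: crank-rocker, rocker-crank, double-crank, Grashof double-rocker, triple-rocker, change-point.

lengths: ground=7, input=4, coupler=11, output=12
sorted: s=4 (shortest), l=12 (longest), p+q=18
s + l = 16 vs p + q = 18
s + l < p + q (Grashof) with shortest = input link → crank-rocker

crank-rocker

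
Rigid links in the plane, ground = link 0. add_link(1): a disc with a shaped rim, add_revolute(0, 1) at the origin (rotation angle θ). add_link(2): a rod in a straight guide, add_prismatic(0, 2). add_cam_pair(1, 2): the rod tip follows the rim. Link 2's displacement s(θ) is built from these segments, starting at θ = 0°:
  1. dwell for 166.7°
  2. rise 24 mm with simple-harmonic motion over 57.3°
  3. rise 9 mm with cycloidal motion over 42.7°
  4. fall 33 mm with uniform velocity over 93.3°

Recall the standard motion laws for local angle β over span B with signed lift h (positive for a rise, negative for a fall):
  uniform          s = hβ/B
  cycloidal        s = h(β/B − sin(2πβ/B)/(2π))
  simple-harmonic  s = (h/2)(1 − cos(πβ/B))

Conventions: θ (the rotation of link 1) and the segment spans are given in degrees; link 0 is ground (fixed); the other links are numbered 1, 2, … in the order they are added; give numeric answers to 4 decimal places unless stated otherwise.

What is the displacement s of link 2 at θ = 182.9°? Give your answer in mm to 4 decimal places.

segment 1 (0° to 166.7°, dwell): s unchanged at 0.0000
θ = 182.9° falls in segment 2 (166.7° to 224°, simple-harmonic, h = 24): β = 182.9 − 166.7 = 16.2°, B = 57.3°; Δs = 24/2·(1 − cos(π·0.2827)) = 4.4303; s = 0.0000 + 4.4303 = 4.4303

4.4303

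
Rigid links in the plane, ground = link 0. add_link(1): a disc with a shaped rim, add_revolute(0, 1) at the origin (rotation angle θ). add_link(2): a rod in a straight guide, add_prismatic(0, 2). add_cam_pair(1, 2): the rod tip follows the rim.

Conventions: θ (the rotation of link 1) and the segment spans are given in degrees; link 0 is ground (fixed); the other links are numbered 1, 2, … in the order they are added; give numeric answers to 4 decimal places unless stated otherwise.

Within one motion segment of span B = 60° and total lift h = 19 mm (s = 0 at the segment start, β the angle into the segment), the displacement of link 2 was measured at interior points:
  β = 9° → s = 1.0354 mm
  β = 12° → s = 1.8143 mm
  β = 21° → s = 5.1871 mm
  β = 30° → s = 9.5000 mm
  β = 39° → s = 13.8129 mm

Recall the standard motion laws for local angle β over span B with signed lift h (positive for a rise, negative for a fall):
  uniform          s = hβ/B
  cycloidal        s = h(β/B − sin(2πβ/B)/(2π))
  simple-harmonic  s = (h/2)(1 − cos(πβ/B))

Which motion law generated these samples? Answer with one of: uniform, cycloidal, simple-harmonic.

candidates at β/B = r: uniform s = h·r (linear in β); cycloidal s = h·(r − sin(2πr)/(2π)); simple-harmonic s = (h/2)(1 − cos(πr))
β=9°: printed 1.0354 | uniform 2.8500, cycloidal 0.4036, simple-harmonic 1.0354
β=12°: printed 1.8143 | uniform 3.8000, cycloidal 0.9241, simple-harmonic 1.8143
β=21°: printed 5.1871 | uniform 6.6500, cycloidal 4.2036, simple-harmonic 5.1871
β=30°: printed 9.5000 | uniform 9.5000, cycloidal 9.5000, simple-harmonic 9.5000
β=39°: printed 13.8129 | uniform 12.3500, cycloidal 14.7964, simple-harmonic 13.8129
only one law matches every sample → simple-harmonic

simple-harmonic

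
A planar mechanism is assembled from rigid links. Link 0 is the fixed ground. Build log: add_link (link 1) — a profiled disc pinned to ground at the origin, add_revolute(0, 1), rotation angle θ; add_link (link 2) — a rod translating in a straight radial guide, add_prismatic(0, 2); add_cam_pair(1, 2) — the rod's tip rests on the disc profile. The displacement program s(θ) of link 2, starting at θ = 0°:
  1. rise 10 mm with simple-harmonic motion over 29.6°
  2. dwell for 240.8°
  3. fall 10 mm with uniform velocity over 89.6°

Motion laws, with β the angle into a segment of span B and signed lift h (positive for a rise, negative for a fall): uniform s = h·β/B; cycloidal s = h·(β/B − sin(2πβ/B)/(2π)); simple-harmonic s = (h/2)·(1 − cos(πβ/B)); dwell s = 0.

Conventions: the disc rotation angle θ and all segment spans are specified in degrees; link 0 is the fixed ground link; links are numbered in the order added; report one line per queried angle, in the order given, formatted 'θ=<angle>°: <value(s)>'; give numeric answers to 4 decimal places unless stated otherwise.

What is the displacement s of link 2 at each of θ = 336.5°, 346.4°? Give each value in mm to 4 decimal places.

seg 1 [0°–29.6°] simple-harmonic, h=10: full span → s += 10 → s = 10.0000
seg 2 [29.6°–270.4°] dwell: s stays 10.0000
seg 3 [270.4°–360°] uniform, h=-10: θ=336.5° here. β=66.1, B=89.6. -10·66.1/89.6 = -7.3772 → s = 2.6228
seg 3 [270.4°–360°] uniform, h=-10: θ=346.4° here. β=76, B=89.6. -10·76/89.6 = -8.4821 → s = 1.5179

θ=336.5°: 2.6228
θ=346.4°: 1.5179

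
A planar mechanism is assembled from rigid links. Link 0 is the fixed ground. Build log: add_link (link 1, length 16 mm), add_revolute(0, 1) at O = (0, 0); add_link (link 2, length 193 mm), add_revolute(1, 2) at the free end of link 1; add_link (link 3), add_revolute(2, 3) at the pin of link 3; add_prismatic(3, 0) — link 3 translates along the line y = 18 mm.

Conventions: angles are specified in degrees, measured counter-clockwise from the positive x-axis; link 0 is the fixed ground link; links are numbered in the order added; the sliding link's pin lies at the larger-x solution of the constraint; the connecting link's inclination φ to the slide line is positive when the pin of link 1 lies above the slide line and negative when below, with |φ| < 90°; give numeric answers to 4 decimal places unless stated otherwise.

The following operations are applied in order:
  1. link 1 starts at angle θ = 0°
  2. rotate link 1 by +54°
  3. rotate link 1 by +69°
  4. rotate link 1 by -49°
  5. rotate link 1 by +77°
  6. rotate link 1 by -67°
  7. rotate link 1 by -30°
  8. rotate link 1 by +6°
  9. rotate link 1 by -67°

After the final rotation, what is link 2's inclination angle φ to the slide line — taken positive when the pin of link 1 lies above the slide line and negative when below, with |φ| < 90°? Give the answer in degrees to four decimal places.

geometry: r = 16 mm, L = 193 mm, e = 18 mm; θ starts at 0°
rotate link 1 by +54°: θ ← 0° +54° = 54°
rotate link 1 by +69°: θ ← 54° +69° = 123°
rotate link 1 by -49°: θ ← 123° -49° = 74°
rotate link 1 by +77°: θ ← 74° +77° = 151°
rotate link 1 by -67°: θ ← 151° -67° = 84°
rotate link 1 by -30°: θ ← 84° -30° = 54°
rotate link 1 by +6°: θ ← 54° +6° = 60°
rotate link 1 by -67°: θ ← 60° -67° = -7°
h = r sin θ − e = -1.949909 − 18 = -19.949909
sin φ = h / L = -19.949909 / 193 = -0.10336741
φ = arcsin(-0.10336741) = -5.933114°

-5.9331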